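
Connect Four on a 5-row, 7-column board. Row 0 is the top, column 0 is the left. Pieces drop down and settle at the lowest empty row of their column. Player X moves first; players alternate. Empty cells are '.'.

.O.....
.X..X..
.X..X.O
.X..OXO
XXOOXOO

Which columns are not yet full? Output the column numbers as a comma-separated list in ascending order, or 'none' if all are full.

col 0: top cell = '.' → open
col 1: top cell = 'O' → FULL
col 2: top cell = '.' → open
col 3: top cell = '.' → open
col 4: top cell = '.' → open
col 5: top cell = '.' → open
col 6: top cell = '.' → open

Answer: 0,2,3,4,5,6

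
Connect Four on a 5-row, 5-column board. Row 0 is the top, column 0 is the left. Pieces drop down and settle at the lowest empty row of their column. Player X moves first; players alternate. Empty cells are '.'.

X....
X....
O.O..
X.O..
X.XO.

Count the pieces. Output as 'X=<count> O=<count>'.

X=5 O=4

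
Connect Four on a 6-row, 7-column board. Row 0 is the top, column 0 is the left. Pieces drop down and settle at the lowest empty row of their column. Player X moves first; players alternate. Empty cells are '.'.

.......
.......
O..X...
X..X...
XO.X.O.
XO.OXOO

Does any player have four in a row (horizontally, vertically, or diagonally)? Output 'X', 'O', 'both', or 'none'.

none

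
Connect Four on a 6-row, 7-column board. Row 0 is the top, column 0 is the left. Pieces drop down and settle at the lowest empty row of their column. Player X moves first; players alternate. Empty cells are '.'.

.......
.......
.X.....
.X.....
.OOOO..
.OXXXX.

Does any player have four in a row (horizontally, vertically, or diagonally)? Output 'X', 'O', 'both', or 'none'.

both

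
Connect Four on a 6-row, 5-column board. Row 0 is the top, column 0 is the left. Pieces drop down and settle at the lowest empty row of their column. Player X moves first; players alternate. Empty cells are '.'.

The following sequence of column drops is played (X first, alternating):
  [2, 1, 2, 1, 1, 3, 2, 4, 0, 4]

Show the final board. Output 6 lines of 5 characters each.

Move 1: X drops in col 2, lands at row 5
Move 2: O drops in col 1, lands at row 5
Move 3: X drops in col 2, lands at row 4
Move 4: O drops in col 1, lands at row 4
Move 5: X drops in col 1, lands at row 3
Move 6: O drops in col 3, lands at row 5
Move 7: X drops in col 2, lands at row 3
Move 8: O drops in col 4, lands at row 5
Move 9: X drops in col 0, lands at row 5
Move 10: O drops in col 4, lands at row 4

Answer: .....
.....
.....
.XX..
.OX.O
XOXOO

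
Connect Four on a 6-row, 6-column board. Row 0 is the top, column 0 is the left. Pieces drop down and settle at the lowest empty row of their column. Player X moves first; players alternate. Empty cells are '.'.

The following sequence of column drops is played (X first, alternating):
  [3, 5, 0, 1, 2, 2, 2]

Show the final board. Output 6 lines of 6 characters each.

Answer: ......
......
......
..X...
..O...
XOXX.O

Derivation:
Move 1: X drops in col 3, lands at row 5
Move 2: O drops in col 5, lands at row 5
Move 3: X drops in col 0, lands at row 5
Move 4: O drops in col 1, lands at row 5
Move 5: X drops in col 2, lands at row 5
Move 6: O drops in col 2, lands at row 4
Move 7: X drops in col 2, lands at row 3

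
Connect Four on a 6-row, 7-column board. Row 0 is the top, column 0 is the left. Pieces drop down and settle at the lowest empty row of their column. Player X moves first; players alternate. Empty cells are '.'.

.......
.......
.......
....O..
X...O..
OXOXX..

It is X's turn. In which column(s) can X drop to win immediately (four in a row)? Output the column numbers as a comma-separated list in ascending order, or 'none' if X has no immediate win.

Answer: none

Derivation:
col 0: drop X → no win
col 1: drop X → no win
col 2: drop X → no win
col 3: drop X → no win
col 4: drop X → no win
col 5: drop X → no win
col 6: drop X → no win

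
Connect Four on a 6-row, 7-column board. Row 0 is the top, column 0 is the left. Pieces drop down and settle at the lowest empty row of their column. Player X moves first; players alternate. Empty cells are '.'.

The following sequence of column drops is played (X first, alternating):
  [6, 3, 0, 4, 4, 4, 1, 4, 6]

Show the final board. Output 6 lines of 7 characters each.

Move 1: X drops in col 6, lands at row 5
Move 2: O drops in col 3, lands at row 5
Move 3: X drops in col 0, lands at row 5
Move 4: O drops in col 4, lands at row 5
Move 5: X drops in col 4, lands at row 4
Move 6: O drops in col 4, lands at row 3
Move 7: X drops in col 1, lands at row 5
Move 8: O drops in col 4, lands at row 2
Move 9: X drops in col 6, lands at row 4

Answer: .......
.......
....O..
....O..
....X.X
XX.OO.X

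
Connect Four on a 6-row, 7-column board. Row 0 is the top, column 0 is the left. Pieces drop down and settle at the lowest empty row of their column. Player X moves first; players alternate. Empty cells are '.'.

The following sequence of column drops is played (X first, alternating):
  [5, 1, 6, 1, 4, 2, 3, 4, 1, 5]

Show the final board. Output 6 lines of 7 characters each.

Answer: .......
.......
.......
.X.....
.O..OO.
.OOXXXX

Derivation:
Move 1: X drops in col 5, lands at row 5
Move 2: O drops in col 1, lands at row 5
Move 3: X drops in col 6, lands at row 5
Move 4: O drops in col 1, lands at row 4
Move 5: X drops in col 4, lands at row 5
Move 6: O drops in col 2, lands at row 5
Move 7: X drops in col 3, lands at row 5
Move 8: O drops in col 4, lands at row 4
Move 9: X drops in col 1, lands at row 3
Move 10: O drops in col 5, lands at row 4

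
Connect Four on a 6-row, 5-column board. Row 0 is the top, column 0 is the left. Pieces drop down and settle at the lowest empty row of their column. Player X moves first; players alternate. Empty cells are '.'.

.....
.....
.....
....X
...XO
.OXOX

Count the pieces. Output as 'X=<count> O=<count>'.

X=4 O=3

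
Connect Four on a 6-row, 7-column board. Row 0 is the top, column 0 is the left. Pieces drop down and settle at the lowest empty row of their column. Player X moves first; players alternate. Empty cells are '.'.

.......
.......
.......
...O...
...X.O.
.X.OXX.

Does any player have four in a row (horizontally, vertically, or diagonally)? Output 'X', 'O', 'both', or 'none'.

none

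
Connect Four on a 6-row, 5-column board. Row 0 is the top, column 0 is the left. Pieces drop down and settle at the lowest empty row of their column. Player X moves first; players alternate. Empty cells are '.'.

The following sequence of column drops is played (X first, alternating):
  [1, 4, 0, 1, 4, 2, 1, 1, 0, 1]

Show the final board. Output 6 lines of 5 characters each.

Move 1: X drops in col 1, lands at row 5
Move 2: O drops in col 4, lands at row 5
Move 3: X drops in col 0, lands at row 5
Move 4: O drops in col 1, lands at row 4
Move 5: X drops in col 4, lands at row 4
Move 6: O drops in col 2, lands at row 5
Move 7: X drops in col 1, lands at row 3
Move 8: O drops in col 1, lands at row 2
Move 9: X drops in col 0, lands at row 4
Move 10: O drops in col 1, lands at row 1

Answer: .....
.O...
.O...
.X...
XO..X
XXO.O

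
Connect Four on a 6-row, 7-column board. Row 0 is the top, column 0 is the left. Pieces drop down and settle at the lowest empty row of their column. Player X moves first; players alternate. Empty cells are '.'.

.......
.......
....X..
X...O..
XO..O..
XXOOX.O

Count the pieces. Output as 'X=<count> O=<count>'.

X=6 O=6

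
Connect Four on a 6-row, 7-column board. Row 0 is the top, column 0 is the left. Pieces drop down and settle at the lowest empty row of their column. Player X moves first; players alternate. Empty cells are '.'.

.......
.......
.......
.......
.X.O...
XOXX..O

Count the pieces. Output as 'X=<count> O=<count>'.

X=4 O=3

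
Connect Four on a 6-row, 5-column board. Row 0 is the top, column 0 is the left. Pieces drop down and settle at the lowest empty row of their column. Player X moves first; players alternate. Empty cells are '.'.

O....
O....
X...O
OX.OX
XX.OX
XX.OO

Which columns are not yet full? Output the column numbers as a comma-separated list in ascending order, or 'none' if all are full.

col 0: top cell = 'O' → FULL
col 1: top cell = '.' → open
col 2: top cell = '.' → open
col 3: top cell = '.' → open
col 4: top cell = '.' → open

Answer: 1,2,3,4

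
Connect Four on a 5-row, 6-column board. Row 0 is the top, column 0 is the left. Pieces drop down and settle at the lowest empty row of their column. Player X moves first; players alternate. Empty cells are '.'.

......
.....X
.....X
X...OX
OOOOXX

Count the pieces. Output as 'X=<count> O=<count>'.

X=6 O=5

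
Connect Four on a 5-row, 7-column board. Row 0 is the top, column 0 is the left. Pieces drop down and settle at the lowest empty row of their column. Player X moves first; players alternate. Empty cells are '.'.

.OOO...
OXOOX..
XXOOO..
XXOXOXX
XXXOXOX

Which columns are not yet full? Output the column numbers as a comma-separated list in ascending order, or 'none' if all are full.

col 0: top cell = '.' → open
col 1: top cell = 'O' → FULL
col 2: top cell = 'O' → FULL
col 3: top cell = 'O' → FULL
col 4: top cell = '.' → open
col 5: top cell = '.' → open
col 6: top cell = '.' → open

Answer: 0,4,5,6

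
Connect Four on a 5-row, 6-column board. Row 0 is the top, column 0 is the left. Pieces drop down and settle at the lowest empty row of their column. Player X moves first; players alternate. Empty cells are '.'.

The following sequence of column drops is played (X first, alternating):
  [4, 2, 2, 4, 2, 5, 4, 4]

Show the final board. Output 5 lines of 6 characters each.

Answer: ......
....O.
..X.X.
..X.O.
..O.XO

Derivation:
Move 1: X drops in col 4, lands at row 4
Move 2: O drops in col 2, lands at row 4
Move 3: X drops in col 2, lands at row 3
Move 4: O drops in col 4, lands at row 3
Move 5: X drops in col 2, lands at row 2
Move 6: O drops in col 5, lands at row 4
Move 7: X drops in col 4, lands at row 2
Move 8: O drops in col 4, lands at row 1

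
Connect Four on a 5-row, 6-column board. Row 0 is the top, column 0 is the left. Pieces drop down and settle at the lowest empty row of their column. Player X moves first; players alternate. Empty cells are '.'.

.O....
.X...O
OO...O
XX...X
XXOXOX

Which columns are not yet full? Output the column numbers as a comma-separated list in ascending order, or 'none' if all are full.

Answer: 0,2,3,4,5

Derivation:
col 0: top cell = '.' → open
col 1: top cell = 'O' → FULL
col 2: top cell = '.' → open
col 3: top cell = '.' → open
col 4: top cell = '.' → open
col 5: top cell = '.' → open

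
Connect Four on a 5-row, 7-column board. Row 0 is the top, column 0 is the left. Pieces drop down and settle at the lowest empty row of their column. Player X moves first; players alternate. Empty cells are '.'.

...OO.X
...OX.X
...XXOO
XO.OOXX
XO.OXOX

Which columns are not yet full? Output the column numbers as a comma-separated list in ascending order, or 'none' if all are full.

Answer: 0,1,2,5

Derivation:
col 0: top cell = '.' → open
col 1: top cell = '.' → open
col 2: top cell = '.' → open
col 3: top cell = 'O' → FULL
col 4: top cell = 'O' → FULL
col 5: top cell = '.' → open
col 6: top cell = 'X' → FULL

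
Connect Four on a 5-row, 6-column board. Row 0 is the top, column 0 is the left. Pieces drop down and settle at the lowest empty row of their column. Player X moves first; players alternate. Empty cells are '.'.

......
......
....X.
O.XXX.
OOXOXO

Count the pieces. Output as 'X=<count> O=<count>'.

X=6 O=5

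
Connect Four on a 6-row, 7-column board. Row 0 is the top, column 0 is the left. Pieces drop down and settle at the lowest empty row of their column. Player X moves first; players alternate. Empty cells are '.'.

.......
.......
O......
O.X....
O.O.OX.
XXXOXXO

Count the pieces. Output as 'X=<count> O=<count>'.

X=7 O=7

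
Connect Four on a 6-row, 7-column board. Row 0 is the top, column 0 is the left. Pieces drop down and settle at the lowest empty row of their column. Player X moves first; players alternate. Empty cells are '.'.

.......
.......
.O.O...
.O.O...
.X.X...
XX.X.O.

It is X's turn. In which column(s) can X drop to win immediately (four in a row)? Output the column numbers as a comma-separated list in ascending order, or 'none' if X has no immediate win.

col 0: drop X → no win
col 1: drop X → no win
col 2: drop X → WIN!
col 3: drop X → no win
col 4: drop X → no win
col 5: drop X → no win
col 6: drop X → no win

Answer: 2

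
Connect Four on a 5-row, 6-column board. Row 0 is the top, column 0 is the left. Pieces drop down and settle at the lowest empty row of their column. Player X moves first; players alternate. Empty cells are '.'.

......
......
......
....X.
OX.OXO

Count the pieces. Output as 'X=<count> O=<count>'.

X=3 O=3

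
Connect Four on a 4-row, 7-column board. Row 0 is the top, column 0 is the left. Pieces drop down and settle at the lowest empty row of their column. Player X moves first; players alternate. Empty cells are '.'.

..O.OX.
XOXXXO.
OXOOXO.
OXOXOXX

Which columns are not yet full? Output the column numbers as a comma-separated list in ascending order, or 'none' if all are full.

col 0: top cell = '.' → open
col 1: top cell = '.' → open
col 2: top cell = 'O' → FULL
col 3: top cell = '.' → open
col 4: top cell = 'O' → FULL
col 5: top cell = 'X' → FULL
col 6: top cell = '.' → open

Answer: 0,1,3,6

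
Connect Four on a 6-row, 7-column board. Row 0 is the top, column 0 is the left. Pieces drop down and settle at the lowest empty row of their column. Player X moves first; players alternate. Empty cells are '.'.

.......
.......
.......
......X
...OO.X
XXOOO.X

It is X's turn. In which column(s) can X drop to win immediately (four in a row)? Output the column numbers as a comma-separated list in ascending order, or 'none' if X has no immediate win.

col 0: drop X → no win
col 1: drop X → no win
col 2: drop X → no win
col 3: drop X → no win
col 4: drop X → no win
col 5: drop X → no win
col 6: drop X → WIN!

Answer: 6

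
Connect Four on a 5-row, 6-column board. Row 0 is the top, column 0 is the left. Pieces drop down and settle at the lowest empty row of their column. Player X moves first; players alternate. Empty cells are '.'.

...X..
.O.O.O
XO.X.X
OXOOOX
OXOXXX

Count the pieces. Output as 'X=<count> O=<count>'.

X=10 O=10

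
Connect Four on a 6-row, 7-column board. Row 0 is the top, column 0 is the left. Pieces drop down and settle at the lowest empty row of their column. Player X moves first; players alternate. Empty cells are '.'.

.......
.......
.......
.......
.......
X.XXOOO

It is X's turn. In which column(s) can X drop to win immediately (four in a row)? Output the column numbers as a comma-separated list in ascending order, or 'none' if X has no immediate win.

Answer: 1

Derivation:
col 0: drop X → no win
col 1: drop X → WIN!
col 2: drop X → no win
col 3: drop X → no win
col 4: drop X → no win
col 5: drop X → no win
col 6: drop X → no win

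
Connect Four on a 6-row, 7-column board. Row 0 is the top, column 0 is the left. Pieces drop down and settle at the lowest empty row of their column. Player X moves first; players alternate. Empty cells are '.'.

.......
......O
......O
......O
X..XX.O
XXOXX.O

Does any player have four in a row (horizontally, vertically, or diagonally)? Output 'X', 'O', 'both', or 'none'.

O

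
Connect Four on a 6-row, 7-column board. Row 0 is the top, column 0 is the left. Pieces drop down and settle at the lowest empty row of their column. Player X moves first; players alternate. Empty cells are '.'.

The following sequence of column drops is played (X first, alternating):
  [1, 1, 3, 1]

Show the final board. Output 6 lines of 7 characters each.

Move 1: X drops in col 1, lands at row 5
Move 2: O drops in col 1, lands at row 4
Move 3: X drops in col 3, lands at row 5
Move 4: O drops in col 1, lands at row 3

Answer: .......
.......
.......
.O.....
.O.....
.X.X...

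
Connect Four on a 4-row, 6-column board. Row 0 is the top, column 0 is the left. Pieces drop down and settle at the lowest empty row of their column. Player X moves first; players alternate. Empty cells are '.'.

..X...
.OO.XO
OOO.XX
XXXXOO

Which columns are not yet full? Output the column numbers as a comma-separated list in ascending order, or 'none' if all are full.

Answer: 0,1,3,4,5

Derivation:
col 0: top cell = '.' → open
col 1: top cell = '.' → open
col 2: top cell = 'X' → FULL
col 3: top cell = '.' → open
col 4: top cell = '.' → open
col 5: top cell = '.' → open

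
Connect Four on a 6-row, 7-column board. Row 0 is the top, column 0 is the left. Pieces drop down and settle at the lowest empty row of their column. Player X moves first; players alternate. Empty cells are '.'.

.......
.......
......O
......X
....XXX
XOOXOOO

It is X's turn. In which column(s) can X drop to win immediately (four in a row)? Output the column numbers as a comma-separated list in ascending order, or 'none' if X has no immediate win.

col 0: drop X → no win
col 1: drop X → no win
col 2: drop X → no win
col 3: drop X → WIN!
col 4: drop X → no win
col 5: drop X → no win
col 6: drop X → no win

Answer: 3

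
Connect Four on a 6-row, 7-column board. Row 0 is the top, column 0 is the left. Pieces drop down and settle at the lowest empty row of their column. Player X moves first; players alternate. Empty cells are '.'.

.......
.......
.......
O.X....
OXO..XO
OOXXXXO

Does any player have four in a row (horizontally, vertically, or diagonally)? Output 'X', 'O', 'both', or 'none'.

X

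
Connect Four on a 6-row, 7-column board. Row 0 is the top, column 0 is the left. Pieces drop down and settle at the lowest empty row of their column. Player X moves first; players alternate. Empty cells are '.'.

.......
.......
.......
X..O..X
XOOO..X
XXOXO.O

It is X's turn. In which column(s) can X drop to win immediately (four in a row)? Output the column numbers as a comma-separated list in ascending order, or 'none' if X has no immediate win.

col 0: drop X → WIN!
col 1: drop X → no win
col 2: drop X → no win
col 3: drop X → no win
col 4: drop X → no win
col 5: drop X → no win
col 6: drop X → no win

Answer: 0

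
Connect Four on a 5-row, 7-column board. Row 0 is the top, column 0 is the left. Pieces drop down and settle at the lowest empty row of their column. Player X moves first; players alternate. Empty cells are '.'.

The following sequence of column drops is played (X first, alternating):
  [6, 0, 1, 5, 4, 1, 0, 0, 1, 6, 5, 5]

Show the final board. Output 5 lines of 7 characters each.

Move 1: X drops in col 6, lands at row 4
Move 2: O drops in col 0, lands at row 4
Move 3: X drops in col 1, lands at row 4
Move 4: O drops in col 5, lands at row 4
Move 5: X drops in col 4, lands at row 4
Move 6: O drops in col 1, lands at row 3
Move 7: X drops in col 0, lands at row 3
Move 8: O drops in col 0, lands at row 2
Move 9: X drops in col 1, lands at row 2
Move 10: O drops in col 6, lands at row 3
Move 11: X drops in col 5, lands at row 3
Move 12: O drops in col 5, lands at row 2

Answer: .......
.......
OX...O.
XO...XO
OX..XOX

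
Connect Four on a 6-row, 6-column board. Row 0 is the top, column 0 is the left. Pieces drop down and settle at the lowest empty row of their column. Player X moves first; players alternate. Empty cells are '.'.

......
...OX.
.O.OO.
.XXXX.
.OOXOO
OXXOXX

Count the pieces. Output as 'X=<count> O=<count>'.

X=10 O=10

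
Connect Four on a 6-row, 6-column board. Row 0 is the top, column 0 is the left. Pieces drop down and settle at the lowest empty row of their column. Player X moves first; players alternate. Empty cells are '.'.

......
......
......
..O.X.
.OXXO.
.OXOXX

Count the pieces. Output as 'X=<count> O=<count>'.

X=6 O=5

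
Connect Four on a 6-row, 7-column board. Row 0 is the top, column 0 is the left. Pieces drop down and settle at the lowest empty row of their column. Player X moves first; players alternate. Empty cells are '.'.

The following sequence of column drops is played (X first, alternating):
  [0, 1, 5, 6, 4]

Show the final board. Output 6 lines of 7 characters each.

Answer: .......
.......
.......
.......
.......
XO..XXO

Derivation:
Move 1: X drops in col 0, lands at row 5
Move 2: O drops in col 1, lands at row 5
Move 3: X drops in col 5, lands at row 5
Move 4: O drops in col 6, lands at row 5
Move 5: X drops in col 4, lands at row 5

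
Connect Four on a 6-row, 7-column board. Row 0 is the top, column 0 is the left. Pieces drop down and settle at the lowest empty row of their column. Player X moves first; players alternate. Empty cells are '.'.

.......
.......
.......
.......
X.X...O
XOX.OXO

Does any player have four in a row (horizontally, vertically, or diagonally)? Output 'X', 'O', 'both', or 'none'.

none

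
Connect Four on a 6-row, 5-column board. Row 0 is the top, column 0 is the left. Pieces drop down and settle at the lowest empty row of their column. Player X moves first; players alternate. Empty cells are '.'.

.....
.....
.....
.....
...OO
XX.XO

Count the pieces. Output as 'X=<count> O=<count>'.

X=3 O=3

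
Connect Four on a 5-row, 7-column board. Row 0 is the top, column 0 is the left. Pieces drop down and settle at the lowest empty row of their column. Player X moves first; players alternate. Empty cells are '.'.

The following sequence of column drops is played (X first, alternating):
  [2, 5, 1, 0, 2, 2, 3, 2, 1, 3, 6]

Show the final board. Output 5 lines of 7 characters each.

Answer: .......
..O....
..O....
.XXO...
OXXX.OX

Derivation:
Move 1: X drops in col 2, lands at row 4
Move 2: O drops in col 5, lands at row 4
Move 3: X drops in col 1, lands at row 4
Move 4: O drops in col 0, lands at row 4
Move 5: X drops in col 2, lands at row 3
Move 6: O drops in col 2, lands at row 2
Move 7: X drops in col 3, lands at row 4
Move 8: O drops in col 2, lands at row 1
Move 9: X drops in col 1, lands at row 3
Move 10: O drops in col 3, lands at row 3
Move 11: X drops in col 6, lands at row 4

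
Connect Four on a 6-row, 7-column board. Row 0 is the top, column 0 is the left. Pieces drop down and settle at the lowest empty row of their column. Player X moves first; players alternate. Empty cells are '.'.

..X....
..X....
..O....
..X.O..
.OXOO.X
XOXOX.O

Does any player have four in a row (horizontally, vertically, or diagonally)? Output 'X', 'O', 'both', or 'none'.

none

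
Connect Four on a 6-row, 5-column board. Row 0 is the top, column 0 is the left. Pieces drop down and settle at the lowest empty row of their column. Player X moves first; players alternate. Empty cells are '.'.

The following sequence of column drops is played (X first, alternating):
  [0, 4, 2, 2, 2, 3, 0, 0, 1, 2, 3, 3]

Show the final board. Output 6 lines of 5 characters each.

Answer: .....
.....
..O..
O.XO.
X.OX.
XXXOO

Derivation:
Move 1: X drops in col 0, lands at row 5
Move 2: O drops in col 4, lands at row 5
Move 3: X drops in col 2, lands at row 5
Move 4: O drops in col 2, lands at row 4
Move 5: X drops in col 2, lands at row 3
Move 6: O drops in col 3, lands at row 5
Move 7: X drops in col 0, lands at row 4
Move 8: O drops in col 0, lands at row 3
Move 9: X drops in col 1, lands at row 5
Move 10: O drops in col 2, lands at row 2
Move 11: X drops in col 3, lands at row 4
Move 12: O drops in col 3, lands at row 3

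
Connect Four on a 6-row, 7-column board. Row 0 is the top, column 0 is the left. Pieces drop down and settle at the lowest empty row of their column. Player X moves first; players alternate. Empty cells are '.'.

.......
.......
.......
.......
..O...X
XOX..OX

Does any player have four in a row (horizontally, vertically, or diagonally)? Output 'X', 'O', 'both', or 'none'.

none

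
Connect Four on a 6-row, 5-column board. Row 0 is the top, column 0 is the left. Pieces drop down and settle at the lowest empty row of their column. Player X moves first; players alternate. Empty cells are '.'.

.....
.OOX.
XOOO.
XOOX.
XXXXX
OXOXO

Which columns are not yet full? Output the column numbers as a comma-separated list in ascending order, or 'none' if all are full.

col 0: top cell = '.' → open
col 1: top cell = '.' → open
col 2: top cell = '.' → open
col 3: top cell = '.' → open
col 4: top cell = '.' → open

Answer: 0,1,2,3,4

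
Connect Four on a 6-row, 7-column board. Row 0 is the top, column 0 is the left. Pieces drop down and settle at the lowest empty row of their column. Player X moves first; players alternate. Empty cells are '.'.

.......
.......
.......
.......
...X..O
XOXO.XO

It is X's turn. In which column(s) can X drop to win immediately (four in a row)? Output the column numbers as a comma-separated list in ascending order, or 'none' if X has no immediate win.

col 0: drop X → no win
col 1: drop X → no win
col 2: drop X → no win
col 3: drop X → no win
col 4: drop X → no win
col 5: drop X → no win
col 6: drop X → no win

Answer: none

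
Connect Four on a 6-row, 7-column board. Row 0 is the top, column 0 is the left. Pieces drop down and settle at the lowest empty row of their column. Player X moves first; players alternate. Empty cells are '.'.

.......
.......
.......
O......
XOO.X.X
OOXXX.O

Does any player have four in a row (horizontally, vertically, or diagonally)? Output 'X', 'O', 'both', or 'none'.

none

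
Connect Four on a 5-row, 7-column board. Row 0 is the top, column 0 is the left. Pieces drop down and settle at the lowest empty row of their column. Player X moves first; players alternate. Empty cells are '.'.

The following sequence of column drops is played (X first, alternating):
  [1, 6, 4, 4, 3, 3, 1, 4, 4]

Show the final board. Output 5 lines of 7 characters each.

Answer: .......
....X..
....O..
.X.OO..
.X.XX.O

Derivation:
Move 1: X drops in col 1, lands at row 4
Move 2: O drops in col 6, lands at row 4
Move 3: X drops in col 4, lands at row 4
Move 4: O drops in col 4, lands at row 3
Move 5: X drops in col 3, lands at row 4
Move 6: O drops in col 3, lands at row 3
Move 7: X drops in col 1, lands at row 3
Move 8: O drops in col 4, lands at row 2
Move 9: X drops in col 4, lands at row 1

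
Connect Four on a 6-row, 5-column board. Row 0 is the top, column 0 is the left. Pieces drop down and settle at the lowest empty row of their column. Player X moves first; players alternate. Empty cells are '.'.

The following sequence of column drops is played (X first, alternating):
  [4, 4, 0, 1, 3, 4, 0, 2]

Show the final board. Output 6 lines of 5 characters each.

Move 1: X drops in col 4, lands at row 5
Move 2: O drops in col 4, lands at row 4
Move 3: X drops in col 0, lands at row 5
Move 4: O drops in col 1, lands at row 5
Move 5: X drops in col 3, lands at row 5
Move 6: O drops in col 4, lands at row 3
Move 7: X drops in col 0, lands at row 4
Move 8: O drops in col 2, lands at row 5

Answer: .....
.....
.....
....O
X...O
XOOXX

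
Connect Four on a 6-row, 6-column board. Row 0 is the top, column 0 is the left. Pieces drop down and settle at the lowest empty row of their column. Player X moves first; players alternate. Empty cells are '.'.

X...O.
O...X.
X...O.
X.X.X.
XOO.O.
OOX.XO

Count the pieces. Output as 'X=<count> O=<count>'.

X=9 O=9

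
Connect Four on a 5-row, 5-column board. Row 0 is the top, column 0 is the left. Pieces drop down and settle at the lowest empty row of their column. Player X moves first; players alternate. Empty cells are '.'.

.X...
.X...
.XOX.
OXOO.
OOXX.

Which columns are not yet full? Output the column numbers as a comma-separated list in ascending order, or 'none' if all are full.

col 0: top cell = '.' → open
col 1: top cell = 'X' → FULL
col 2: top cell = '.' → open
col 3: top cell = '.' → open
col 4: top cell = '.' → open

Answer: 0,2,3,4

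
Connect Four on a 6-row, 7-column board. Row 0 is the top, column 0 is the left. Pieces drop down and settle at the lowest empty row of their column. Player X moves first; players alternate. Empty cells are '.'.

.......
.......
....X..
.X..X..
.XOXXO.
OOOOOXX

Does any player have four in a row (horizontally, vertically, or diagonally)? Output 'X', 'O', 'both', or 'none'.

O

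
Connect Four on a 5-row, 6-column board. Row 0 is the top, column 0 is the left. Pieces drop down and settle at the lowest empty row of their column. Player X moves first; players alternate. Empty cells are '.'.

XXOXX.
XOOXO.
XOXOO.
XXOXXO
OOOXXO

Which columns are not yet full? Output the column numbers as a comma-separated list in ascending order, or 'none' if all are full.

col 0: top cell = 'X' → FULL
col 1: top cell = 'X' → FULL
col 2: top cell = 'O' → FULL
col 3: top cell = 'X' → FULL
col 4: top cell = 'X' → FULL
col 5: top cell = '.' → open

Answer: 5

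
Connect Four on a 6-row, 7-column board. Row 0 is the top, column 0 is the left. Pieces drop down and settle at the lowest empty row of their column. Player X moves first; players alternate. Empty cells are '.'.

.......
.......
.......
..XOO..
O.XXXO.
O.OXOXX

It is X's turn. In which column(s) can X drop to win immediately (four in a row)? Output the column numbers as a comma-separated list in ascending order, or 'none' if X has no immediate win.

col 0: drop X → no win
col 1: drop X → no win
col 2: drop X → no win
col 3: drop X → no win
col 4: drop X → no win
col 5: drop X → no win
col 6: drop X → no win

Answer: none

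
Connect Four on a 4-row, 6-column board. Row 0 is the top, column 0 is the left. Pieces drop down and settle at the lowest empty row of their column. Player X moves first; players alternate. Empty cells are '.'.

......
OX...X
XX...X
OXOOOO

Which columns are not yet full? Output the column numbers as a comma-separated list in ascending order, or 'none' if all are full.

col 0: top cell = '.' → open
col 1: top cell = '.' → open
col 2: top cell = '.' → open
col 3: top cell = '.' → open
col 4: top cell = '.' → open
col 5: top cell = '.' → open

Answer: 0,1,2,3,4,5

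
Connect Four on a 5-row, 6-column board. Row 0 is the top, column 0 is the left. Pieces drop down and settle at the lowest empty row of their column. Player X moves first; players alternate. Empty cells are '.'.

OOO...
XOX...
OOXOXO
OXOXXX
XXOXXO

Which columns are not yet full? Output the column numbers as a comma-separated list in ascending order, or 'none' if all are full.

Answer: 3,4,5

Derivation:
col 0: top cell = 'O' → FULL
col 1: top cell = 'O' → FULL
col 2: top cell = 'O' → FULL
col 3: top cell = '.' → open
col 4: top cell = '.' → open
col 5: top cell = '.' → open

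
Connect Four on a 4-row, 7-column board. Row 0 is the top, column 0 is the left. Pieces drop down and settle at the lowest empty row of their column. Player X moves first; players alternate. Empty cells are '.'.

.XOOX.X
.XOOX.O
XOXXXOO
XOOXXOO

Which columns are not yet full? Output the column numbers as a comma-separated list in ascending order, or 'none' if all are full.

Answer: 0,5

Derivation:
col 0: top cell = '.' → open
col 1: top cell = 'X' → FULL
col 2: top cell = 'O' → FULL
col 3: top cell = 'O' → FULL
col 4: top cell = 'X' → FULL
col 5: top cell = '.' → open
col 6: top cell = 'X' → FULL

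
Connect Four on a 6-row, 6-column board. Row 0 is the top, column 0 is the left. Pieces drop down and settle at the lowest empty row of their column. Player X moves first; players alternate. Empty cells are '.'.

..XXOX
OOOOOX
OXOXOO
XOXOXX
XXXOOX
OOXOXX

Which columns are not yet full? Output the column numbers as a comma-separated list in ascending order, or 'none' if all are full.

Answer: 0,1

Derivation:
col 0: top cell = '.' → open
col 1: top cell = '.' → open
col 2: top cell = 'X' → FULL
col 3: top cell = 'X' → FULL
col 4: top cell = 'O' → FULL
col 5: top cell = 'X' → FULL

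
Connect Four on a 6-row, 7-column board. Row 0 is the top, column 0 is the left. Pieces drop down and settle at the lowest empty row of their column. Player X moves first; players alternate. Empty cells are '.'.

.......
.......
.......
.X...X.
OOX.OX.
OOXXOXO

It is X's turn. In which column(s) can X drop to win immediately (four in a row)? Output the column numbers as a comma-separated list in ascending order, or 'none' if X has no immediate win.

col 0: drop X → no win
col 1: drop X → no win
col 2: drop X → no win
col 3: drop X → no win
col 4: drop X → no win
col 5: drop X → WIN!
col 6: drop X → no win

Answer: 5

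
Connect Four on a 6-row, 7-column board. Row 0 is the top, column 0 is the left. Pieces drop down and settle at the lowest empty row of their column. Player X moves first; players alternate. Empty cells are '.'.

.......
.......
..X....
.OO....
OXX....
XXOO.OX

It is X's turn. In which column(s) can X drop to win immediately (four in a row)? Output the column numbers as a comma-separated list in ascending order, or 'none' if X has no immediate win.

Answer: none

Derivation:
col 0: drop X → no win
col 1: drop X → no win
col 2: drop X → no win
col 3: drop X → no win
col 4: drop X → no win
col 5: drop X → no win
col 6: drop X → no win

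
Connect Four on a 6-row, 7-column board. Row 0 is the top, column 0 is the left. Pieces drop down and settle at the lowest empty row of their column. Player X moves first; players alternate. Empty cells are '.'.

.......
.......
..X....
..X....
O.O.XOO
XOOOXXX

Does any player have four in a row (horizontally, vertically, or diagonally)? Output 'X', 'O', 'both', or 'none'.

none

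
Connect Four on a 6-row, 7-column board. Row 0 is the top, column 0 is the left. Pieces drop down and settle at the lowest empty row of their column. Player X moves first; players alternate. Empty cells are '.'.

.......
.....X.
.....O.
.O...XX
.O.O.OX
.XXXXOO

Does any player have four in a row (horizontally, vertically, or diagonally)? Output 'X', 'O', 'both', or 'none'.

X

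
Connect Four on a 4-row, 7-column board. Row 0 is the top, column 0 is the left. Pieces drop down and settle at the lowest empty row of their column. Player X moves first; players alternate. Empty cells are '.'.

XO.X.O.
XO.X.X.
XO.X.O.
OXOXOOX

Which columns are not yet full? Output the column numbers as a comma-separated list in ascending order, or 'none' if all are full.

Answer: 2,4,6

Derivation:
col 0: top cell = 'X' → FULL
col 1: top cell = 'O' → FULL
col 2: top cell = '.' → open
col 3: top cell = 'X' → FULL
col 4: top cell = '.' → open
col 5: top cell = 'O' → FULL
col 6: top cell = '.' → open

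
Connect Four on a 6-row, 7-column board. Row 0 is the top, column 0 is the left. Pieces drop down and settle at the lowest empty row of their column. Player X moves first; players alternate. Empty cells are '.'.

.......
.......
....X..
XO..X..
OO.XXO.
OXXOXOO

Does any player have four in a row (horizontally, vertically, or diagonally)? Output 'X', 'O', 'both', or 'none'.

X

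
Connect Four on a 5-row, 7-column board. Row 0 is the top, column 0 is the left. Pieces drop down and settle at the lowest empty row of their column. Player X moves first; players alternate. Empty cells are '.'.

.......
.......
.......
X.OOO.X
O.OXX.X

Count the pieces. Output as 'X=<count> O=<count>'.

X=5 O=5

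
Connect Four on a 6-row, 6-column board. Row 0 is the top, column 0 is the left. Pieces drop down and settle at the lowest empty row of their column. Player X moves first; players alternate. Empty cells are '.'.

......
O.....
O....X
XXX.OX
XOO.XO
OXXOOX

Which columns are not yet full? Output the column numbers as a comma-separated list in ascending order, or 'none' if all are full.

col 0: top cell = '.' → open
col 1: top cell = '.' → open
col 2: top cell = '.' → open
col 3: top cell = '.' → open
col 4: top cell = '.' → open
col 5: top cell = '.' → open

Answer: 0,1,2,3,4,5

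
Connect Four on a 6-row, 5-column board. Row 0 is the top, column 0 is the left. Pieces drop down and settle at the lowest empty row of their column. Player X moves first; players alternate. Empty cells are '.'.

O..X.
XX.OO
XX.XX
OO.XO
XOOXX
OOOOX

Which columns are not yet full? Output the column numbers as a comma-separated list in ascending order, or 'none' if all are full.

Answer: 1,2,4

Derivation:
col 0: top cell = 'O' → FULL
col 1: top cell = '.' → open
col 2: top cell = '.' → open
col 3: top cell = 'X' → FULL
col 4: top cell = '.' → open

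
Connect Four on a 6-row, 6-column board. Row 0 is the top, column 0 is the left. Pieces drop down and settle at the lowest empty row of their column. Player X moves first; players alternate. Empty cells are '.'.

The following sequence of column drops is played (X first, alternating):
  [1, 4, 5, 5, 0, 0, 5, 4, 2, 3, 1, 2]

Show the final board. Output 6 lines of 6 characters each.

Move 1: X drops in col 1, lands at row 5
Move 2: O drops in col 4, lands at row 5
Move 3: X drops in col 5, lands at row 5
Move 4: O drops in col 5, lands at row 4
Move 5: X drops in col 0, lands at row 5
Move 6: O drops in col 0, lands at row 4
Move 7: X drops in col 5, lands at row 3
Move 8: O drops in col 4, lands at row 4
Move 9: X drops in col 2, lands at row 5
Move 10: O drops in col 3, lands at row 5
Move 11: X drops in col 1, lands at row 4
Move 12: O drops in col 2, lands at row 4

Answer: ......
......
......
.....X
OXO.OO
XXXOOX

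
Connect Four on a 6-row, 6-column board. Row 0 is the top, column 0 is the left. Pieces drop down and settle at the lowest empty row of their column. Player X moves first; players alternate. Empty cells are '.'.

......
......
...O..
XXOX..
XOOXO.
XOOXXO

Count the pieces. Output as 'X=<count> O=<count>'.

X=8 O=8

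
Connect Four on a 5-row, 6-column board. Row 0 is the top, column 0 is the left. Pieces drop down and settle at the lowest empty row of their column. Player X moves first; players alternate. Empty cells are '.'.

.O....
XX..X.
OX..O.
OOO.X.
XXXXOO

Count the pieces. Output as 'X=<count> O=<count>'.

X=9 O=8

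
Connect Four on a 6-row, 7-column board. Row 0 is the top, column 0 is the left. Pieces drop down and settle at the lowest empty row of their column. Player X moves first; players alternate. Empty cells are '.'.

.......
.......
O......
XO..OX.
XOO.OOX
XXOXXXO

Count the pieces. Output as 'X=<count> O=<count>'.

X=9 O=9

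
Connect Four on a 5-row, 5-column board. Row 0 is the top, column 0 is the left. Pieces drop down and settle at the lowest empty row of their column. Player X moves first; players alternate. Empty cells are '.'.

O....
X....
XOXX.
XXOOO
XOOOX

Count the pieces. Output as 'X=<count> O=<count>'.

X=8 O=8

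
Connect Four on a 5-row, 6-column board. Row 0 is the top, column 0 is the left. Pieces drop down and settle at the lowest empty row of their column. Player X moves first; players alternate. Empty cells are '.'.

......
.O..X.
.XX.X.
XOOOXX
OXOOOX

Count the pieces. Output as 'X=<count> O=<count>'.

X=9 O=8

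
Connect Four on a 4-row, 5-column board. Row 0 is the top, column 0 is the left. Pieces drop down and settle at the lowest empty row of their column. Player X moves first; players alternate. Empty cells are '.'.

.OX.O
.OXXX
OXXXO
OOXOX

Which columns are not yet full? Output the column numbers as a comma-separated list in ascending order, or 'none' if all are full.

col 0: top cell = '.' → open
col 1: top cell = 'O' → FULL
col 2: top cell = 'X' → FULL
col 3: top cell = '.' → open
col 4: top cell = 'O' → FULL

Answer: 0,3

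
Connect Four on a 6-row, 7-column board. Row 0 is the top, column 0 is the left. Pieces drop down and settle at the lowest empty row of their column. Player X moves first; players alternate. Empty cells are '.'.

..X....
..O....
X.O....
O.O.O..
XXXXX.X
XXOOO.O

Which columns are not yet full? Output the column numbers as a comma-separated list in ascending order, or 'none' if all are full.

Answer: 0,1,3,4,5,6

Derivation:
col 0: top cell = '.' → open
col 1: top cell = '.' → open
col 2: top cell = 'X' → FULL
col 3: top cell = '.' → open
col 4: top cell = '.' → open
col 5: top cell = '.' → open
col 6: top cell = '.' → open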